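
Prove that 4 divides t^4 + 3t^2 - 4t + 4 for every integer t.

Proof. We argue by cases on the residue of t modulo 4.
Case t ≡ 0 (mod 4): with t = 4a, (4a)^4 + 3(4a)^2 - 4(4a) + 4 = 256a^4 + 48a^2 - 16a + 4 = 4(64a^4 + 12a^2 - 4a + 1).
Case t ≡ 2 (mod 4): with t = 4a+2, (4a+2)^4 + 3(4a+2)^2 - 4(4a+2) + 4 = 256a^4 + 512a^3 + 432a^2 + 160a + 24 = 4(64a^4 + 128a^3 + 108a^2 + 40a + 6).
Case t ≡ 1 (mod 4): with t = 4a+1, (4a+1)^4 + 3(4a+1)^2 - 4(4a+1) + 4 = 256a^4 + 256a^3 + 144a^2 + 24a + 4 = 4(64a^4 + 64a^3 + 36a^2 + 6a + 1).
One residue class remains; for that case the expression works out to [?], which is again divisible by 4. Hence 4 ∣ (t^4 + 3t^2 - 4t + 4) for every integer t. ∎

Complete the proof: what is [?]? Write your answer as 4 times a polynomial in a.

The residues treated are {0, 2, 1}, so the missing case is t ≡ 3 (mod 4); write t = 4a+3.
Then (4a+3)^4 + 3(4a+3)^2 - 4(4a+3) + 4 = 256a^4 + 768a^3 + 912a^2 + 488a + 100 = 4(64a^4 + 192a^3 + 228a^2 + 122a + 25).

4(64a^4 + 192a^3 + 228a^2 + 122a + 25)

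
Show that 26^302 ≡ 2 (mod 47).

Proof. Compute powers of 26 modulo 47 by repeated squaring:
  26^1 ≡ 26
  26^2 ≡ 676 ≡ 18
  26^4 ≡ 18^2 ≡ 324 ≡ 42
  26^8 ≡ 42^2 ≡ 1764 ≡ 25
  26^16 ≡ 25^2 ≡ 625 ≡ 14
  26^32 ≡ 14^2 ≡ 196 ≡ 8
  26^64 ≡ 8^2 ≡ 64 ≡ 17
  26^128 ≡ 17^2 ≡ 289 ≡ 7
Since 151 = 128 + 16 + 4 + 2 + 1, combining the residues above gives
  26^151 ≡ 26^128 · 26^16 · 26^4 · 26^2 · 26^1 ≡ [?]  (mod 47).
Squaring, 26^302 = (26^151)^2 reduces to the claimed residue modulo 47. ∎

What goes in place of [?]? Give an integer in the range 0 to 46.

26^128 · 26^16 · 26^4 · 26^2 · 26^1 ≡ 7 · 14 · 42 · 18 · 26 = 1926288.
1926288 mod 47 = 40, so 26^151 ≡ 40 (mod 47).

40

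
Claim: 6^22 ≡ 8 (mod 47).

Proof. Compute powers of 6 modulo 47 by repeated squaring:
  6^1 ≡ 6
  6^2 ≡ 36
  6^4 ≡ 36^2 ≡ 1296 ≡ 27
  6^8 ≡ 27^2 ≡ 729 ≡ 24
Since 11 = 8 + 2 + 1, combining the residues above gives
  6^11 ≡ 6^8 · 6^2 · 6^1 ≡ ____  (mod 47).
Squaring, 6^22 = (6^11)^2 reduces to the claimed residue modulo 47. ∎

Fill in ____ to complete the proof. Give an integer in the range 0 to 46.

14

6^8 · 6^2 · 6^1 ≡ 24 · 36 · 6 = 5184.
5184 mod 47 = 14, so 6^11 ≡ 14 (mod 47).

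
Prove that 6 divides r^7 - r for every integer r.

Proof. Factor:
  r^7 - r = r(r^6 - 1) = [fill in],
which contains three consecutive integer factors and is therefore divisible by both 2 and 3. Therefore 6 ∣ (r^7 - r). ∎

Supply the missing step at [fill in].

(r - 1)r(r + 1)(r^4 + r^2 + 1)

r^6 - 1 = (r^2 - 1)(r^4 + r^2 + 1), and r^2 - 1 = (r-1)(r+1).
So r(r^6 - 1) = (r - 1)r(r + 1)(r^4 + r^2 + 1).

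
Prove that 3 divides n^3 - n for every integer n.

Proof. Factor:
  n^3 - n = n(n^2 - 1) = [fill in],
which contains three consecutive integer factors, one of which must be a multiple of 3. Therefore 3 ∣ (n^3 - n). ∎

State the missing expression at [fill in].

n(n^2 - 1) = n(n - 1)(n + 1) = (n - 1)n(n + 1).
These three factors are consecutive integers, so their product is divisible by 3.

(n - 1)n(n + 1)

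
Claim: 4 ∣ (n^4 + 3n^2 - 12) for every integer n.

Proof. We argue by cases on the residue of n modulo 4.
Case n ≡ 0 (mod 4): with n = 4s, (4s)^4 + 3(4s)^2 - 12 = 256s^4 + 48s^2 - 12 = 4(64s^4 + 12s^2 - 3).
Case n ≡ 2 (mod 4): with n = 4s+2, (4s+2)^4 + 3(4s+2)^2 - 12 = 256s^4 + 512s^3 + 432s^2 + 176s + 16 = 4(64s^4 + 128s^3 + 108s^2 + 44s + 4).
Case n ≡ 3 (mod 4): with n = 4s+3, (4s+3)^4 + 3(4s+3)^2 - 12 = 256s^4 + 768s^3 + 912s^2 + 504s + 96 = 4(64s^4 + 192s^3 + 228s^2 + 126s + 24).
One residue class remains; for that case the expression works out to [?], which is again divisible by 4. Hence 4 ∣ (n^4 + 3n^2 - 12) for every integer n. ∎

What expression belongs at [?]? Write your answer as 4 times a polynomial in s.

4(64s^4 + 64s^3 + 36s^2 + 10s - 2)

The residues treated are {0, 2, 3}, so the missing case is n ≡ 1 (mod 4); write n = 4s+1.
Then (4s+1)^4 + 3(4s+1)^2 - 12 = 256s^4 + 256s^3 + 144s^2 + 40s - 8 = 4(64s^4 + 64s^3 + 36s^2 + 10s - 2).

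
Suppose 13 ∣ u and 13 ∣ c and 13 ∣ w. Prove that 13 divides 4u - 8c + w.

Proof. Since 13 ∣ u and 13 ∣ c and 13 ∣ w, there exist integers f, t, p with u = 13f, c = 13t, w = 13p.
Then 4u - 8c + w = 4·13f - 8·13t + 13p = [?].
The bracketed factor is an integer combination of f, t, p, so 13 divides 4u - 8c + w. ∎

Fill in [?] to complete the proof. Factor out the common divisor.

13(4f + p - 8t)

Each term has a factor of 13: 4·13f - 8·13t + 13p = 13·(4f + p - 8t).
Since 4f + p - 8t is an integer, 13 ∣ (4u - 8c + w).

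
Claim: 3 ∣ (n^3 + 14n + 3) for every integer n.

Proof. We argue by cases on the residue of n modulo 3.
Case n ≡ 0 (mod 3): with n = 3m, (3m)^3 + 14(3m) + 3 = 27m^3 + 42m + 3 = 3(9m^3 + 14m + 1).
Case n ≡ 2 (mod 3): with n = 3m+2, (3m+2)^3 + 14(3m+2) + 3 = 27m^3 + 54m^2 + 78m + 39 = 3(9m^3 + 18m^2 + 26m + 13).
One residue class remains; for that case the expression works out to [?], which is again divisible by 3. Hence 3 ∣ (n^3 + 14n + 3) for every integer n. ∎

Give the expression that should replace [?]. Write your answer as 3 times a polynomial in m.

3(9m^3 + 9m^2 + 17m + 6)

Only n ≡ 1 (mod 3) is unaccounted for. Put n = 3m+1:
(3m+1)^3 + 14(3m+1) + 3 expands to 27m^3 + 27m^2 + 51m + 18,
and factoring out 3 leaves 3(9m^3 + 9m^2 + 17m + 6).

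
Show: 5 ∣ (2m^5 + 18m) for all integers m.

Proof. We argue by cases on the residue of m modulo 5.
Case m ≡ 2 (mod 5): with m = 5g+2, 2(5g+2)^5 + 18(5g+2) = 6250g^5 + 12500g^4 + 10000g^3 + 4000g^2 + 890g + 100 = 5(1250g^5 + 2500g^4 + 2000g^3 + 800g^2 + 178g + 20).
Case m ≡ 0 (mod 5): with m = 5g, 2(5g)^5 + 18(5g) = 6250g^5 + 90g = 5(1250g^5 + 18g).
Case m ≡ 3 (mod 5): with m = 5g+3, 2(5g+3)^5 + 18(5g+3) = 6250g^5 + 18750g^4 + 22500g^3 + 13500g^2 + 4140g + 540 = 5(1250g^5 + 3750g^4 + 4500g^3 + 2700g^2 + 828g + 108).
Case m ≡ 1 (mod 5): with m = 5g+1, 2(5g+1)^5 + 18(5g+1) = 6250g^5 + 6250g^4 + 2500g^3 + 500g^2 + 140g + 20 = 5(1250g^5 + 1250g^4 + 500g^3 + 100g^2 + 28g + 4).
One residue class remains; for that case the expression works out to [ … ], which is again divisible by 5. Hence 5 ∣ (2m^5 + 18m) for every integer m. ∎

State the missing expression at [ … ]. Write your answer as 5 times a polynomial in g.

5(1250g^5 + 5000g^4 + 8000g^3 + 6400g^2 + 2578g + 424)

Only m ≡ 4 (mod 5) is unaccounted for. Put m = 5g+4:
2(5g+4)^5 + 18(5g+4) expands to 6250g^5 + 25000g^4 + 40000g^3 + 32000g^2 + 12890g + 2120,
and factoring out 5 leaves 5(1250g^5 + 5000g^4 + 8000g^3 + 6400g^2 + 2578g + 424).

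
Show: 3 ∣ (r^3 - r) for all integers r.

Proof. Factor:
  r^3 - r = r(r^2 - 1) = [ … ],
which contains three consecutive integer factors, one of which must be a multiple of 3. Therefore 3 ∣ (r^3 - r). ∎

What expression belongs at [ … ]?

(r - 1)r(r + 1)

r(r^2 - 1) = r(r - 1)(r + 1) = (r - 1)r(r + 1).
These three factors are consecutive integers, so their product is divisible by 3.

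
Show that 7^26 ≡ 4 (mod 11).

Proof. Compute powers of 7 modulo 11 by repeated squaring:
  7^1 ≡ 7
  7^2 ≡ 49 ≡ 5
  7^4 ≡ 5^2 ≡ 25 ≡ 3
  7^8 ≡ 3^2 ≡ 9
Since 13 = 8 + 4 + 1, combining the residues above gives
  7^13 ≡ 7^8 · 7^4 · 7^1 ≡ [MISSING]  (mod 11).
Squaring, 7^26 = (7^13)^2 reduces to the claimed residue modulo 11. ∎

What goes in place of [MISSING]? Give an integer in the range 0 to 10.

2

7^8 · 7^4 · 7^1 ≡ 9 · 3 · 7 = 189.
189 mod 11 = 2, so 7^13 ≡ 2 (mod 11).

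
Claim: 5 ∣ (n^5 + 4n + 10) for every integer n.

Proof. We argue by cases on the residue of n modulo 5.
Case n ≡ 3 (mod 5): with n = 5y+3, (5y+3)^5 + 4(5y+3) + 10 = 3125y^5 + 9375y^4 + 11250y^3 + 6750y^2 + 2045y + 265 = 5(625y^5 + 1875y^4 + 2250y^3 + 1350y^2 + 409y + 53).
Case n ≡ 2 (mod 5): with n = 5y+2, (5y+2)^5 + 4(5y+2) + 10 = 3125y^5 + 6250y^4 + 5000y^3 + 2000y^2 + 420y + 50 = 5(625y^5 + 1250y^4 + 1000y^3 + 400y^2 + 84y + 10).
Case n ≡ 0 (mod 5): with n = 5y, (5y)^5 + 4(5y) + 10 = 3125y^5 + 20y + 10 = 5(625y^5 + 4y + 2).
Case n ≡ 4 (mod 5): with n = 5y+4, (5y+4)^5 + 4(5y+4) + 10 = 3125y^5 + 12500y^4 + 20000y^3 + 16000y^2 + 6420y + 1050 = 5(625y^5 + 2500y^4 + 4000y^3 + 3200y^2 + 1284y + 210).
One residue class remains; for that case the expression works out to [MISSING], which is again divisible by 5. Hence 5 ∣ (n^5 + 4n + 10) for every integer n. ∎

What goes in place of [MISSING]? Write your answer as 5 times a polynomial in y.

The residues treated are {3, 2, 0, 4}, so the missing case is n ≡ 1 (mod 5); write n = 5y+1.
Then (5y+1)^5 + 4(5y+1) + 10 = 3125y^5 + 3125y^4 + 1250y^3 + 250y^2 + 45y + 15 = 5(625y^5 + 625y^4 + 250y^3 + 50y^2 + 9y + 3).

5(625y^5 + 625y^4 + 250y^3 + 50y^2 + 9y + 3)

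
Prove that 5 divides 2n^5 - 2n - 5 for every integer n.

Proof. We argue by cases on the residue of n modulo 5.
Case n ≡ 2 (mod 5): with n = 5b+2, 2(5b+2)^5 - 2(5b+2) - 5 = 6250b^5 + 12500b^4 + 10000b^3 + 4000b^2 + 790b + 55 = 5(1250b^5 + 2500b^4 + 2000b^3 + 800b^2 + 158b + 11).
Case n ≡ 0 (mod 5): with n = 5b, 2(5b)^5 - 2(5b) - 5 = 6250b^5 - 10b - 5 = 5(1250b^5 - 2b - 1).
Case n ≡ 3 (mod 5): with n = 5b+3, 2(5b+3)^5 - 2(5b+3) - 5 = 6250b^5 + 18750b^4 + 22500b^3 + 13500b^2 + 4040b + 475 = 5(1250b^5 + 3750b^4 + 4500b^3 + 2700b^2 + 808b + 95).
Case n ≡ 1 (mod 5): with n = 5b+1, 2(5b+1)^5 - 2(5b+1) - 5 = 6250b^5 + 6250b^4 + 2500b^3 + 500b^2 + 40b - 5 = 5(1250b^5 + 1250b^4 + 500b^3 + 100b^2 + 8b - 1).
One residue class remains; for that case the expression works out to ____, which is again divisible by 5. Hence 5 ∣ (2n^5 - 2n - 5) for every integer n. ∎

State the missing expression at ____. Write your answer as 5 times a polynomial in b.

Only n ≡ 4 (mod 5) is unaccounted for. Put n = 5b+4:
2(5b+4)^5 - 2(5b+4) - 5 expands to 6250b^5 + 25000b^4 + 40000b^3 + 32000b^2 + 12790b + 2035,
and factoring out 5 leaves 5(1250b^5 + 5000b^4 + 8000b^3 + 6400b^2 + 2558b + 407).

5(1250b^5 + 5000b^4 + 8000b^3 + 6400b^2 + 2558b + 407)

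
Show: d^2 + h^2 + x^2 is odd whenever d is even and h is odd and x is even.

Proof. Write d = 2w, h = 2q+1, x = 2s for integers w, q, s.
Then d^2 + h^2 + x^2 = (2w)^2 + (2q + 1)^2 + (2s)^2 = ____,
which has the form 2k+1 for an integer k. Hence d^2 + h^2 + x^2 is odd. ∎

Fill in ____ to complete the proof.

(2w)^2 + (2q + 1)^2 + (2s)^2 = 4q^2 + 4q + 4s^2 + 4w^2 + 1
= 2(2q^2 + 2q + 2s^2 + 2w^2) + 1.
Since 2q^2 + 2q + 2s^2 + 2w^2 is an integer, the sum of squares is of the form 2k+1 for an integer k.

2(2q^2 + 2q + 2s^2 + 2w^2) + 1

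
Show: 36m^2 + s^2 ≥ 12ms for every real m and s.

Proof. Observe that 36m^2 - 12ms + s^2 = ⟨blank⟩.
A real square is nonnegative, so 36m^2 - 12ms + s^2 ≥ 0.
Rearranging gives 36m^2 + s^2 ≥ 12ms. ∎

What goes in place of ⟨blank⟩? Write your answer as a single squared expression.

(6m - s)^2

The leading and trailing coefficients are 6^2 and 1^2, and 12 = 2·6·1, so the trinomial is (6m - s)^2.
Hence 36m^2 - 12ms + s^2 ≥ 0.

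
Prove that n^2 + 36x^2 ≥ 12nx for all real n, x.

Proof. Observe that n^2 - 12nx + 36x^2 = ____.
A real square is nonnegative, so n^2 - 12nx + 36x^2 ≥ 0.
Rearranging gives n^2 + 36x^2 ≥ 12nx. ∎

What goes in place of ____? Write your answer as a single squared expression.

(n - 6x)^2

The leading and trailing coefficients are 1^2 and 6^2, and 12 = 2·1·6, so the trinomial is (n - 6x)^2.
Hence n^2 - 12nx + 36x^2 ≥ 0.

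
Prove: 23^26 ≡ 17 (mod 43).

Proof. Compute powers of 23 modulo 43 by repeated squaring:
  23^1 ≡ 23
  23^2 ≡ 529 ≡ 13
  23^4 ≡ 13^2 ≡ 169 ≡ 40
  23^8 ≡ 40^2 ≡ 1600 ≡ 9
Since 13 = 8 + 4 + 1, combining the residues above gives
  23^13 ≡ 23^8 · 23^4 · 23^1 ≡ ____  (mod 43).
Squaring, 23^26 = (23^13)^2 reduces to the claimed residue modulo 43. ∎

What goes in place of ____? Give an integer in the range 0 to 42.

23^8 · 23^4 · 23^1 ≡ 9 · 40 · 23 = 8280.
8280 mod 43 = 24, so 23^13 ≡ 24 (mod 43).

24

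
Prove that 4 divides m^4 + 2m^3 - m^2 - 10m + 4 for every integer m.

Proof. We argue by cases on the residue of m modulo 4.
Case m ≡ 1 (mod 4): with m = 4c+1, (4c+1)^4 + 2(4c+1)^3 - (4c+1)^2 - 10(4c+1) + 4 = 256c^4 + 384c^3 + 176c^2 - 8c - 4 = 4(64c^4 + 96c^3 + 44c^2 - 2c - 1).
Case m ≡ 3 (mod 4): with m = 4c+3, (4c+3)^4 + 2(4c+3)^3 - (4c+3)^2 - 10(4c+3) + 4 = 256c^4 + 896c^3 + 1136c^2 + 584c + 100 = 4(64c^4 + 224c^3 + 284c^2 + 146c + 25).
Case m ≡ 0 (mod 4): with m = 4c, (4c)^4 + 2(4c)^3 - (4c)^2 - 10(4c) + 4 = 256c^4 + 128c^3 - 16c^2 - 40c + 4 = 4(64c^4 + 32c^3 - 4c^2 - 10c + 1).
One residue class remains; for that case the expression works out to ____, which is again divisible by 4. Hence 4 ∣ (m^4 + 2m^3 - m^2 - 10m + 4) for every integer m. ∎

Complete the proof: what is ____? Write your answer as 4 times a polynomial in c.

The residues treated are {1, 3, 0}, so the missing case is m ≡ 2 (mod 4); write m = 4c+2.
Then (4c+2)^4 + 2(4c+2)^3 - (4c+2)^2 - 10(4c+2) + 4 = 256c^4 + 640c^3 + 560c^2 + 168c + 12 = 4(64c^4 + 160c^3 + 140c^2 + 42c + 3).

4(64c^4 + 160c^3 + 140c^2 + 42c + 3)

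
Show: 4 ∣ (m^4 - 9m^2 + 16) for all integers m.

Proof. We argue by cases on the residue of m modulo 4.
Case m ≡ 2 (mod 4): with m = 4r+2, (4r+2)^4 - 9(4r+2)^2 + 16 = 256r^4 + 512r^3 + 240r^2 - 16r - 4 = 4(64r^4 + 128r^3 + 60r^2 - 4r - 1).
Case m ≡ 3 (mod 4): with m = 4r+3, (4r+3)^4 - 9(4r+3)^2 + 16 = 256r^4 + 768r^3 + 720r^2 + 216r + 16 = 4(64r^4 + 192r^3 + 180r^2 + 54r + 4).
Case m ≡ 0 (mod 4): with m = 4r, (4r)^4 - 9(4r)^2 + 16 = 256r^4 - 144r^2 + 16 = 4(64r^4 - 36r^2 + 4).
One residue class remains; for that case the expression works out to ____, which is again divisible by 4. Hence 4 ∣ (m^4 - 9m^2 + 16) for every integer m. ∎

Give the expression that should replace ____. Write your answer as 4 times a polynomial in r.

4(64r^4 + 64r^3 - 12r^2 - 14r + 2)

Only m ≡ 1 (mod 4) is unaccounted for. Put m = 4r+1:
(4r+1)^4 - 9(4r+1)^2 + 16 expands to 256r^4 + 256r^3 - 48r^2 - 56r + 8,
and factoring out 4 leaves 4(64r^4 + 64r^3 - 12r^2 - 14r + 2).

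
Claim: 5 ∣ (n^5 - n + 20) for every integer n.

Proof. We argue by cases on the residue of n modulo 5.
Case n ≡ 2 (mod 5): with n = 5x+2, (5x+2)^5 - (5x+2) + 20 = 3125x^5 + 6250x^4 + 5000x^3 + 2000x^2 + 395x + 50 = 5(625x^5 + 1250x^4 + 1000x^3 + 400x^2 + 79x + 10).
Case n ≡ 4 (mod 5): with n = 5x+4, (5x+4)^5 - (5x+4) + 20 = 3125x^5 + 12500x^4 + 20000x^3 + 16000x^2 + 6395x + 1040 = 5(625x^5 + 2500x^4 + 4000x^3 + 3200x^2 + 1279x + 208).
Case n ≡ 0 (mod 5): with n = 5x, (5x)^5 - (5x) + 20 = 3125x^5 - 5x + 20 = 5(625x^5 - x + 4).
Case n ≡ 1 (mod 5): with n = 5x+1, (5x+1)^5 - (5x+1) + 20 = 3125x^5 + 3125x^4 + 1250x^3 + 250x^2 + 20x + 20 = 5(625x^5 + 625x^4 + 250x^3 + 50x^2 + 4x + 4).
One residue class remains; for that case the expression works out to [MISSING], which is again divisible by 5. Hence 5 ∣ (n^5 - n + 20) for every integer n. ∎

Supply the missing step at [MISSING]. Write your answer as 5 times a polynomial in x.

5(625x^5 + 1875x^4 + 2250x^3 + 1350x^2 + 404x + 52)

The residues treated are {2, 4, 0, 1}, so the missing case is n ≡ 3 (mod 5); write n = 5x+3.
Then (5x+3)^5 - (5x+3) + 20 = 3125x^5 + 9375x^4 + 11250x^3 + 6750x^2 + 2020x + 260 = 5(625x^5 + 1875x^4 + 2250x^3 + 1350x^2 + 404x + 52).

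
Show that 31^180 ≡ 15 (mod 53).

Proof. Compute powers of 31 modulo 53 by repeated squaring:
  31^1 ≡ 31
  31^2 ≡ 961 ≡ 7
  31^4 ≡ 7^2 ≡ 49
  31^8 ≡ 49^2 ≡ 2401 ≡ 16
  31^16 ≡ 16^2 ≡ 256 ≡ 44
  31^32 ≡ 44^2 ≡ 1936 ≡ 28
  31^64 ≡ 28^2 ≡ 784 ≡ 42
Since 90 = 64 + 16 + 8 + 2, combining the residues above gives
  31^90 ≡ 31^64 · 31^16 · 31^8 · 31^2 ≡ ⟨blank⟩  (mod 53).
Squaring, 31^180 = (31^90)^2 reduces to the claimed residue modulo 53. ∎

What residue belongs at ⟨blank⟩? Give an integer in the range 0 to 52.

11

31^64 · 31^16 · 31^8 · 31^2 ≡ 42 · 44 · 16 · 7 = 206976.
206976 mod 53 = 11, so 31^90 ≡ 11 (mod 53).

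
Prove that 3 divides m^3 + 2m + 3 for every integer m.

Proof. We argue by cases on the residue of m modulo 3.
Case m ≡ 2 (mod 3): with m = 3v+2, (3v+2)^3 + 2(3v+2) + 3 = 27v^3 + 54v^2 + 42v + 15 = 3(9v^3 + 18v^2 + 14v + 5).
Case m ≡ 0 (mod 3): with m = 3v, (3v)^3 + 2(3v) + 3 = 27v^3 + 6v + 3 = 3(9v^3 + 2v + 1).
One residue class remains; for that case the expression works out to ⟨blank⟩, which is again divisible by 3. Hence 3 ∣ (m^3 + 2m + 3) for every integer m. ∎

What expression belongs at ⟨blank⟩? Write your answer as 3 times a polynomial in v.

3(9v^3 + 9v^2 + 5v + 2)

Only m ≡ 1 (mod 3) is unaccounted for. Put m = 3v+1:
(3v+1)^3 + 2(3v+1) + 3 expands to 27v^3 + 27v^2 + 15v + 6,
and factoring out 3 leaves 3(9v^3 + 9v^2 + 5v + 2).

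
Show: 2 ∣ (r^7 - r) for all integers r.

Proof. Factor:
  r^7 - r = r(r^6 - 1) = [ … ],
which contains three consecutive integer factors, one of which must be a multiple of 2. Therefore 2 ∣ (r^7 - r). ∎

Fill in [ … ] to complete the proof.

r^6 - 1 = (r^2 - 1)(r^4 + r^2 + 1), and r^2 - 1 = (r-1)(r+1).
So r(r^6 - 1) = (r - 1)r(r + 1)(r^4 + r^2 + 1).

(r - 1)r(r + 1)(r^4 + r^2 + 1)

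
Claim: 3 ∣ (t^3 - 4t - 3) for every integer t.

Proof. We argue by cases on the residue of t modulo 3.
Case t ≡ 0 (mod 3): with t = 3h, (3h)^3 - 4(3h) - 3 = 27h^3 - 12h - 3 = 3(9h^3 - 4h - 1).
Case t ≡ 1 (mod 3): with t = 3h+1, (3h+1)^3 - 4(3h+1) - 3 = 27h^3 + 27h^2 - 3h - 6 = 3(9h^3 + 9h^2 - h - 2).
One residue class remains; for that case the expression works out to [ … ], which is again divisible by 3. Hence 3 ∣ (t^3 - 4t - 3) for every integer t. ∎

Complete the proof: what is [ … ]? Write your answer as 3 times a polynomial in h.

Only t ≡ 2 (mod 3) is unaccounted for. Put t = 3h+2:
(3h+2)^3 - 4(3h+2) - 3 expands to 27h^3 + 54h^2 + 24h - 3,
and factoring out 3 leaves 3(9h^3 + 18h^2 + 8h - 1).

3(9h^3 + 18h^2 + 8h - 1)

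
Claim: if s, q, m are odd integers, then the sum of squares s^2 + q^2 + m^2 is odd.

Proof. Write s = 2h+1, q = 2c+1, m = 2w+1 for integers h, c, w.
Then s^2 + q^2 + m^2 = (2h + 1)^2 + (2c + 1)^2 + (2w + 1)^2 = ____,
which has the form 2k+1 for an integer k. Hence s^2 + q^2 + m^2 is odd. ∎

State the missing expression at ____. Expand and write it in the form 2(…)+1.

2(2c^2 + 2c + 2h^2 + 2h + 2w^2 + 2w + 1) + 1

Expanding: (2h + 1)^2 + (2c + 1)^2 + (2w + 1)^2 = 4c^2 + 4c + 4h^2 + 4h + 4w^2 + 4w + 3.
Every term except the constant is even, so this is 2(2c^2 + 2c + 2h^2 + 2h + 2w^2 + 2w + 1) + 1,
and 2c^2 + 2c + 2h^2 + 2h + 2w^2 + 2w + 1 ∈ ℤ gives the required form.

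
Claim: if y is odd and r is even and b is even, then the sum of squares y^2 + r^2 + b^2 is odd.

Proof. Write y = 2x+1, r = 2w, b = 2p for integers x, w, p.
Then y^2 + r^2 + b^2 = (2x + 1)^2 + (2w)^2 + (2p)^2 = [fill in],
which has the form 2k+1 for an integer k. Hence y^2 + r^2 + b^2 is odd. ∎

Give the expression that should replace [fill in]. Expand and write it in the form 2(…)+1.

2(2p^2 + 2w^2 + 2x^2 + 2x) + 1

(2x + 1)^2 + (2w)^2 + (2p)^2 = 4p^2 + 4w^2 + 4x^2 + 4x + 1
= 2(2p^2 + 2w^2 + 2x^2 + 2x) + 1.
Since 2p^2 + 2w^2 + 2x^2 + 2x is an integer, the sum of squares is of the form 2k+1 for an integer k.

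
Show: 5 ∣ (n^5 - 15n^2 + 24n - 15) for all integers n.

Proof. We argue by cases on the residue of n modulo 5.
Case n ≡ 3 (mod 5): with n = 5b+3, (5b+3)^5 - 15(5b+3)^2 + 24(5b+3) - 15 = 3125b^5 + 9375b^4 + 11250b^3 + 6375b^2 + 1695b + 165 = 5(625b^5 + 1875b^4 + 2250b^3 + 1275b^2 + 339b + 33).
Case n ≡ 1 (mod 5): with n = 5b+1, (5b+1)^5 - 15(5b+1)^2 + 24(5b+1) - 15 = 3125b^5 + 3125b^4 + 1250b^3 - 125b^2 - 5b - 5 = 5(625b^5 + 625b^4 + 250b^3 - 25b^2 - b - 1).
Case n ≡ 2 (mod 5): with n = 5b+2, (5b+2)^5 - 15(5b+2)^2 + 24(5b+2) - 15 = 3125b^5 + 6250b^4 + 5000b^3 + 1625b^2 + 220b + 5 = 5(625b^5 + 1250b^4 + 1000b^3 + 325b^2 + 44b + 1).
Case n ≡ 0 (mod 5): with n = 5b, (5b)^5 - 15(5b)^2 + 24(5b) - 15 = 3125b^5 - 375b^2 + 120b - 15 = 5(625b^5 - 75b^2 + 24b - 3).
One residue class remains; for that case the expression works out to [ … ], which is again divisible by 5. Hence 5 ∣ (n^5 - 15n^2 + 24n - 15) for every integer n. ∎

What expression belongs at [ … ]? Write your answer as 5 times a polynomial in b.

5(625b^5 + 2500b^4 + 4000b^3 + 3125b^2 + 1184b + 173)

The residues treated are {3, 1, 2, 0}, so the missing case is n ≡ 4 (mod 5); write n = 5b+4.
Then (5b+4)^5 - 15(5b+4)^2 + 24(5b+4) - 15 = 3125b^5 + 12500b^4 + 20000b^3 + 15625b^2 + 5920b + 865 = 5(625b^5 + 2500b^4 + 4000b^3 + 3125b^2 + 1184b + 173).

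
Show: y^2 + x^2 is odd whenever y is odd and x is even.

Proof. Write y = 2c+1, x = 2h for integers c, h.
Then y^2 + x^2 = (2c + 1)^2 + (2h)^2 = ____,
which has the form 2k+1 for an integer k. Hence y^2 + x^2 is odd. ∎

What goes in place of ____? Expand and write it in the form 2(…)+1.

2(2c^2 + 2c + 2h^2) + 1

(2c + 1)^2 + (2h)^2 = 4c^2 + 4c + 4h^2 + 1
= 2(2c^2 + 2c + 2h^2) + 1.
Since 2c^2 + 2c + 2h^2 is an integer, the sum of squares is of the form 2k+1 for an integer k.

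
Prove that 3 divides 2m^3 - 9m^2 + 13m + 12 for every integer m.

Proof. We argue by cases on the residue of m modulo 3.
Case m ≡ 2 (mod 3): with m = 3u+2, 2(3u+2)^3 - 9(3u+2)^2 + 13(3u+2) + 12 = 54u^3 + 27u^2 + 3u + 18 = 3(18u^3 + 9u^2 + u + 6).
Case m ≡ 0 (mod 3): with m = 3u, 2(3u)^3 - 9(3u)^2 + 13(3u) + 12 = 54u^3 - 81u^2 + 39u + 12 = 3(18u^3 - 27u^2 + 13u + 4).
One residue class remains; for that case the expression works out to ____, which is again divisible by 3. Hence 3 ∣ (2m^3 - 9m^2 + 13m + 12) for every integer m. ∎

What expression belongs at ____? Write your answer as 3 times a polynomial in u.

Only m ≡ 1 (mod 3) is unaccounted for. Put m = 3u+1:
2(3u+1)^3 - 9(3u+1)^2 + 13(3u+1) + 12 expands to 54u^3 - 27u^2 + 3u + 18,
and factoring out 3 leaves 3(18u^3 - 9u^2 + u + 6).

3(18u^3 - 9u^2 + u + 6)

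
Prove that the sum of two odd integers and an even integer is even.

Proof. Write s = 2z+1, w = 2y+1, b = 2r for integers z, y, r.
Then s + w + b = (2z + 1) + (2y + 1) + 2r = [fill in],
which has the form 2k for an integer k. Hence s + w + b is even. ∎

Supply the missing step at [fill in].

2(r + y + z + 1)

Expanding: (2z + 1) + (2y + 1) + 2r = 2r + 2y + 2z + 2.
Every term is even; pulling out the factor of 2 gives 2(r + y + z + 1).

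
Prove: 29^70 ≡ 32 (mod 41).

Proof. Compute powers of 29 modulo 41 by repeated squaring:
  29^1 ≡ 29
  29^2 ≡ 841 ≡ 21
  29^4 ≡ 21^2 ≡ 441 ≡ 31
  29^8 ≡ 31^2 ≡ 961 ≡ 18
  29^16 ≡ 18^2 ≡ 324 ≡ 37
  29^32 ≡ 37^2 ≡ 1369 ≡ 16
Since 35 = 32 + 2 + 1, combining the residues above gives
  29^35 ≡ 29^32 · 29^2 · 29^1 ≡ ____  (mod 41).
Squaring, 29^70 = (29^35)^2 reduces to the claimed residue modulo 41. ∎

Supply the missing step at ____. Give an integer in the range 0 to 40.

29^32 · 29^2 · 29^1 ≡ 16 · 21 · 29 = 9744.
9744 mod 41 = 27, so 29^35 ≡ 27 (mod 41).

27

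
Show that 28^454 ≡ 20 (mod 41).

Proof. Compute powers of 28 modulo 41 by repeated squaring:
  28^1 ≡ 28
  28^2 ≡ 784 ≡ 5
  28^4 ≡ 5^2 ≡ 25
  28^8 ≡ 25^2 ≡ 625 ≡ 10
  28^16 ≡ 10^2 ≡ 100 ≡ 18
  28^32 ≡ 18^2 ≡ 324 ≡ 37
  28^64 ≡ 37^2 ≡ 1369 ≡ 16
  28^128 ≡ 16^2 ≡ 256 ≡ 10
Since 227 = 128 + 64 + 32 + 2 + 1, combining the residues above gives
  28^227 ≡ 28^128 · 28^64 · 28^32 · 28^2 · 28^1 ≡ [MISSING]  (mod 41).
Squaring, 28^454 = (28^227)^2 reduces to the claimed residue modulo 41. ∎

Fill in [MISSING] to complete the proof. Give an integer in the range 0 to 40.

Multiply the listed residues: 10 · 16 · 37 · 5 · 28 = 160 → 5920 → 29600 → 828800.
Reducing modulo 41: 828800 = 20214·41 + 26, so 28^227 ≡ 26.

26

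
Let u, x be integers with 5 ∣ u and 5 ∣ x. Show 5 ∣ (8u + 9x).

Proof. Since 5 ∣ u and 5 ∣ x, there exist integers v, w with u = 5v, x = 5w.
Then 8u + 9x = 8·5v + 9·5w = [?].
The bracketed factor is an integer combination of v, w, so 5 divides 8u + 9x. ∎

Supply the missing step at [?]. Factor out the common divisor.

5(8v + 9w)

Pull the common 5 out of every term: 8·5v + 9·5w = 5(8v + 9w).
8v + 9w is an integer, which exhibits the divisibility.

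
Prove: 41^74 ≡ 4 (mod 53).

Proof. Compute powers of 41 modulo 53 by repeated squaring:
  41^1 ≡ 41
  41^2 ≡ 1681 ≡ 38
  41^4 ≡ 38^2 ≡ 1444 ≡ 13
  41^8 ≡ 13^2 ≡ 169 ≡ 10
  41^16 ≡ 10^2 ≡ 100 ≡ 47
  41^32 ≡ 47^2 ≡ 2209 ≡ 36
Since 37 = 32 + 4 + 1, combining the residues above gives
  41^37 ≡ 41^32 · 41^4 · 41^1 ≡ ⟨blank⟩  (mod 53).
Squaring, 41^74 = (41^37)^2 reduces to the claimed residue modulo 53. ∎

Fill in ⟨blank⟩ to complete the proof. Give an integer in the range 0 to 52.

2

41^32 · 41^4 · 41^1 ≡ 36 · 13 · 41 = 19188.
19188 mod 53 = 2, so 41^37 ≡ 2 (mod 53).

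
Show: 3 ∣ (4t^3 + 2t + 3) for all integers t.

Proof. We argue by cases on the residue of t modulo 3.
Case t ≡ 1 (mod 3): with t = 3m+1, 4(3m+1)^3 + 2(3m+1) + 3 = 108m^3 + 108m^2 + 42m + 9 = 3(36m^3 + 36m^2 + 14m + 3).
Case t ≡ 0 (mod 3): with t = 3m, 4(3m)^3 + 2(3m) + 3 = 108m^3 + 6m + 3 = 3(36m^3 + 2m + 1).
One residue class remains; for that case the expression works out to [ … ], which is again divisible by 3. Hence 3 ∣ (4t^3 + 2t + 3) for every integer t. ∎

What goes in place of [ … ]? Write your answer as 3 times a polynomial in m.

The residues treated are {1, 0}, so the missing case is t ≡ 2 (mod 3); write t = 3m+2.
Then 4(3m+2)^3 + 2(3m+2) + 3 = 108m^3 + 216m^2 + 150m + 39 = 3(36m^3 + 72m^2 + 50m + 13).

3(36m^3 + 72m^2 + 50m + 13)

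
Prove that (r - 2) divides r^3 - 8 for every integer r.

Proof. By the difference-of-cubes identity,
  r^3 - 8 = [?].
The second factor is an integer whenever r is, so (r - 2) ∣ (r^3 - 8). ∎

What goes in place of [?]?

a^3 - b^3 = (a - b)(a^2 + ab + b^2). With a = r, b = 2:
r^3 - 8 = (r - 2)(r^2 + 2r + 4).

(r - 2)(r^2 + 2r + 4)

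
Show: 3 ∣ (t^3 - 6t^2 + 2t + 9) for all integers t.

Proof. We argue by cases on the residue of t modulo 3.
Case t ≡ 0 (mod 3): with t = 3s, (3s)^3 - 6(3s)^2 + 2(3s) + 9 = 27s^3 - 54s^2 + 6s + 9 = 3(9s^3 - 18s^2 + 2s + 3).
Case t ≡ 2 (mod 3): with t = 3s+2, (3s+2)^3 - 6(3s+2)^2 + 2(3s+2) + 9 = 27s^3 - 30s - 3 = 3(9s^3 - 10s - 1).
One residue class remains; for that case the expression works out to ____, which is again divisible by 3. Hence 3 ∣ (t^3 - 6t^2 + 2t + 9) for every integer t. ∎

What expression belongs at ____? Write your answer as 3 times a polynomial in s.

The residues treated are {0, 2}, so the missing case is t ≡ 1 (mod 3); write t = 3s+1.
Then (3s+1)^3 - 6(3s+1)^2 + 2(3s+1) + 9 = 27s^3 - 27s^2 - 21s + 6 = 3(9s^3 - 9s^2 - 7s + 2).

3(9s^3 - 9s^2 - 7s + 2)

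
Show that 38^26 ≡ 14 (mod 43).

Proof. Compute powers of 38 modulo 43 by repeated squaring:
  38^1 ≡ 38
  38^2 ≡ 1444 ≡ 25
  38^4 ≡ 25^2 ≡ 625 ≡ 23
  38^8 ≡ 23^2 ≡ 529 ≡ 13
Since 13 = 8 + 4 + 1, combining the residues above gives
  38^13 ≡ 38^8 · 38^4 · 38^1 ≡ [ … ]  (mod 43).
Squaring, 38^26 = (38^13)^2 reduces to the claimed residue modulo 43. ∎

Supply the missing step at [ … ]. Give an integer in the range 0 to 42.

38^8 · 38^4 · 38^1 ≡ 13 · 23 · 38 = 11362.
11362 mod 43 = 10, so 38^13 ≡ 10 (mod 43).

10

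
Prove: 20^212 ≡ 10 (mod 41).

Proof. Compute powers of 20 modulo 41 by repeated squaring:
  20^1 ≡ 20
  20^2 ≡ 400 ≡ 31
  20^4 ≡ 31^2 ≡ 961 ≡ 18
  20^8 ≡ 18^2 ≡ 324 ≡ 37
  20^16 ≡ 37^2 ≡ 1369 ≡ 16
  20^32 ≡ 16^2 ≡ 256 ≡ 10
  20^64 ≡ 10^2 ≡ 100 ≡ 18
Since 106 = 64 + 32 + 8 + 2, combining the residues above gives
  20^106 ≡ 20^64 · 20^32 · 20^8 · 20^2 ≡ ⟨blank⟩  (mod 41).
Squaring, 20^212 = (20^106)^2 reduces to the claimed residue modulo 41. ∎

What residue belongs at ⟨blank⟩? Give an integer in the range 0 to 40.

25

20^64 · 20^32 · 20^8 · 20^2 ≡ 18 · 10 · 37 · 31 = 206460.
206460 mod 41 = 25, so 20^106 ≡ 25 (mod 41).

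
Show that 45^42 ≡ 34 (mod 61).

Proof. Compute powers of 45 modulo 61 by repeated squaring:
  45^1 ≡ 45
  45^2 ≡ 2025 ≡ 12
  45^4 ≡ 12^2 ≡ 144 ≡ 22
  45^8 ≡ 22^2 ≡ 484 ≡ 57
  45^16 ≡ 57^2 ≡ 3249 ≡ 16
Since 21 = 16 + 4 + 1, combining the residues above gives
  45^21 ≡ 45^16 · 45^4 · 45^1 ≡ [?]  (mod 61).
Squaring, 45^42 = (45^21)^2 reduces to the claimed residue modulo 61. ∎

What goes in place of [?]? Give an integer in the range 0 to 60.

45^16 · 45^4 · 45^1 ≡ 16 · 22 · 45 = 15840.
15840 mod 61 = 41, so 45^21 ≡ 41 (mod 61).

41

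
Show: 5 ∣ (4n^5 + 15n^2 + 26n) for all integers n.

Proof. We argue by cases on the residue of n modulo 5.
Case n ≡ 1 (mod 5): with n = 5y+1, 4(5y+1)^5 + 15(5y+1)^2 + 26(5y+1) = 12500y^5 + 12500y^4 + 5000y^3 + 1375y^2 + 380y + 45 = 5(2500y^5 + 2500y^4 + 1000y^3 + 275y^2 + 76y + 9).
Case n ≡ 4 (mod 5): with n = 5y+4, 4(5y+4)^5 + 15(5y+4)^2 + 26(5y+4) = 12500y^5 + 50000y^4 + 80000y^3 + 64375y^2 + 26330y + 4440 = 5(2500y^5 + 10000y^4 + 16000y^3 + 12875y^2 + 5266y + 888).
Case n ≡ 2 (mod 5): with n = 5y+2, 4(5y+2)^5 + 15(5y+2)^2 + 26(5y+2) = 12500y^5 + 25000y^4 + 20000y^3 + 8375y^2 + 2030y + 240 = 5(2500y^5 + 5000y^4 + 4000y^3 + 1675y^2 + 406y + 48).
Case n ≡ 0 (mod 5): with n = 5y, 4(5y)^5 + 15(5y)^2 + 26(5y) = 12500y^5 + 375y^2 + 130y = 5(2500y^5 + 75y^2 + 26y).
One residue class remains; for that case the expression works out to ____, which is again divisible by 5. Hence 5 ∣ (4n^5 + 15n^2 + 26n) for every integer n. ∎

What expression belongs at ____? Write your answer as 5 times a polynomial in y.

The residues treated are {1, 4, 2, 0}, so the missing case is n ≡ 3 (mod 5); write n = 5y+3.
Then 4(5y+3)^5 + 15(5y+3)^2 + 26(5y+3) = 12500y^5 + 37500y^4 + 45000y^3 + 27375y^2 + 8680y + 1185 = 5(2500y^5 + 7500y^4 + 9000y^3 + 5475y^2 + 1736y + 237).

5(2500y^5 + 7500y^4 + 9000y^3 + 5475y^2 + 1736y + 237)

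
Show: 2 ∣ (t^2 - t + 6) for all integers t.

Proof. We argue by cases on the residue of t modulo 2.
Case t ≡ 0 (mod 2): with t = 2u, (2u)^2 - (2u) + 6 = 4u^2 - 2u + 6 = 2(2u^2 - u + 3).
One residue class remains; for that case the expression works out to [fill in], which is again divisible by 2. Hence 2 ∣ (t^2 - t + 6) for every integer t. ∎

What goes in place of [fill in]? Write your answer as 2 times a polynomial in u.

2(2u^2 + u + 3)

Only t ≡ 1 (mod 2) is unaccounted for. Put t = 2u+1:
(2u+1)^2 - (2u+1) + 6 expands to 4u^2 + 2u + 6,
and factoring out 2 leaves 2(2u^2 + u + 3).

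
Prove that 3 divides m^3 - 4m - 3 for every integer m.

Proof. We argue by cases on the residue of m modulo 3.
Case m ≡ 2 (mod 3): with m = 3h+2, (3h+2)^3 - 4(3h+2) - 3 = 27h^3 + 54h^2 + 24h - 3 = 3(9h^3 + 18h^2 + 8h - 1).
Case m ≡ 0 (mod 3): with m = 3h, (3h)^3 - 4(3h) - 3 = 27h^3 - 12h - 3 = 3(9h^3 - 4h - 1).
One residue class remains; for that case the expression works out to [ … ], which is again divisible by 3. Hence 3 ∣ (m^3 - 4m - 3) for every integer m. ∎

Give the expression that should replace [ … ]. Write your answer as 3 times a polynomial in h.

The residues treated are {2, 0}, so the missing case is m ≡ 1 (mod 3); write m = 3h+1.
Then (3h+1)^3 - 4(3h+1) - 3 = 27h^3 + 27h^2 - 3h - 6 = 3(9h^3 + 9h^2 - h - 2).

3(9h^3 + 9h^2 - h - 2)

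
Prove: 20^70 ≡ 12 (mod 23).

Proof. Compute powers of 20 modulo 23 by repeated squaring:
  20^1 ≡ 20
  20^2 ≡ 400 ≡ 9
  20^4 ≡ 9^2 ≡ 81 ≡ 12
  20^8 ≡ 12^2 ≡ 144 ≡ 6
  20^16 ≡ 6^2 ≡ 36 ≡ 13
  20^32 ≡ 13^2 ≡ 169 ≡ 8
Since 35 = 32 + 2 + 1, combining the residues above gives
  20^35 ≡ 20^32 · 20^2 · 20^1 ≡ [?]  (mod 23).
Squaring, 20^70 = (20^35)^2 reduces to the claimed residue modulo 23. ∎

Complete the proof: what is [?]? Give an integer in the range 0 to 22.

20^32 · 20^2 · 20^1 ≡ 8 · 9 · 20 = 1440.
1440 mod 23 = 14, so 20^35 ≡ 14 (mod 23).

14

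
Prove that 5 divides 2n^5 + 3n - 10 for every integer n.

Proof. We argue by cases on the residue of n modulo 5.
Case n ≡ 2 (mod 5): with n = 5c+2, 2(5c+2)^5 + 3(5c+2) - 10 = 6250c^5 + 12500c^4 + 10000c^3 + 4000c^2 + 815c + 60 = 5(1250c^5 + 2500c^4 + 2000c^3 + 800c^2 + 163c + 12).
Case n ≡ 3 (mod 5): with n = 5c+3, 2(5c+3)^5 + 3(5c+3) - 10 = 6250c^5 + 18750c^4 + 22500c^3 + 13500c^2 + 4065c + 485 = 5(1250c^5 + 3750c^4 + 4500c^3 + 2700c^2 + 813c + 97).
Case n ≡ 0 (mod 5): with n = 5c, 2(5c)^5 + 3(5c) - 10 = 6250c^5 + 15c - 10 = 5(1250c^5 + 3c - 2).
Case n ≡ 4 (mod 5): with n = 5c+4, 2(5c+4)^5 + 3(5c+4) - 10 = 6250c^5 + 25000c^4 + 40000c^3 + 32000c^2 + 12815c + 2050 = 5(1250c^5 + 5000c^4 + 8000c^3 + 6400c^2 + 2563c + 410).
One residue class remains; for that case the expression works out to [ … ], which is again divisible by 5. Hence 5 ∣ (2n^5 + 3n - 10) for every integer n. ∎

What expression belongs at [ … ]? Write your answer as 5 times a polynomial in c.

The residues treated are {2, 3, 0, 4}, so the missing case is n ≡ 1 (mod 5); write n = 5c+1.
Then 2(5c+1)^5 + 3(5c+1) - 10 = 6250c^5 + 6250c^4 + 2500c^3 + 500c^2 + 65c - 5 = 5(1250c^5 + 1250c^4 + 500c^3 + 100c^2 + 13c - 1).

5(1250c^5 + 1250c^4 + 500c^3 + 100c^2 + 13c - 1)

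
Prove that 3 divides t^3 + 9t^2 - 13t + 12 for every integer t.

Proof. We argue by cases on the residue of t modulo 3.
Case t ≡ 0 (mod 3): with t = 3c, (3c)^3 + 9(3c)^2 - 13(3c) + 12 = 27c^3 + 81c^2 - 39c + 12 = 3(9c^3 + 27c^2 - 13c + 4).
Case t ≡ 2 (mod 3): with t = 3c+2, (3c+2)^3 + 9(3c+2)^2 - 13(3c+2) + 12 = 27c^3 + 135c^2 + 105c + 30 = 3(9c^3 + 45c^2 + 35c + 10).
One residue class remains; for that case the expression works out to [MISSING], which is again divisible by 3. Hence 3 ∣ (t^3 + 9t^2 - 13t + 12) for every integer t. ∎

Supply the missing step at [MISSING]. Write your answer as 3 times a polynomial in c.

Only t ≡ 1 (mod 3) is unaccounted for. Put t = 3c+1:
(3c+1)^3 + 9(3c+1)^2 - 13(3c+1) + 12 expands to 27c^3 + 108c^2 + 24c + 9,
and factoring out 3 leaves 3(9c^3 + 36c^2 + 8c + 3).

3(9c^3 + 36c^2 + 8c + 3)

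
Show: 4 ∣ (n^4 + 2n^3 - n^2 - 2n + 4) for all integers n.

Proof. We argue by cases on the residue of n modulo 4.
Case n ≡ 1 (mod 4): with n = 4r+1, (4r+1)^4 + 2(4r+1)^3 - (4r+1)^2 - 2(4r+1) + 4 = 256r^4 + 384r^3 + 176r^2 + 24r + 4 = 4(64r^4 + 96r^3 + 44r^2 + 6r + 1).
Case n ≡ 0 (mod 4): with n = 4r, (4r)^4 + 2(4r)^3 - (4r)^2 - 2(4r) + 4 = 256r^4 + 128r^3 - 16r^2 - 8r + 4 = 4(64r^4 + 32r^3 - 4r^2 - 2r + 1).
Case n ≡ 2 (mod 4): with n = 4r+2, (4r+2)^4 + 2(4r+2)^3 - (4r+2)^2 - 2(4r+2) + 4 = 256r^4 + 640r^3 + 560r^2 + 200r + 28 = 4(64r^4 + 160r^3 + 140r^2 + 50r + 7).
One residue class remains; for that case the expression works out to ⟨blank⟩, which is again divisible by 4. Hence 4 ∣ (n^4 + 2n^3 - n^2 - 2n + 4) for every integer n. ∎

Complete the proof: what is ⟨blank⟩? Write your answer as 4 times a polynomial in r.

4(64r^4 + 224r^3 + 284r^2 + 154r + 31)

Only n ≡ 3 (mod 4) is unaccounted for. Put n = 4r+3:
(4r+3)^4 + 2(4r+3)^3 - (4r+3)^2 - 2(4r+3) + 4 expands to 256r^4 + 896r^3 + 1136r^2 + 616r + 124,
and factoring out 4 leaves 4(64r^4 + 224r^3 + 284r^2 + 154r + 31).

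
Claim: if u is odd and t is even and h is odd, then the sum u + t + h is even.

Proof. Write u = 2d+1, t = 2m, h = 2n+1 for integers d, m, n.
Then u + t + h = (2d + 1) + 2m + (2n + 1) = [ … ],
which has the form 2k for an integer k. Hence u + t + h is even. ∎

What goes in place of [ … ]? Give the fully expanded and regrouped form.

(2d + 1) + 2m + (2n + 1) = 2d + 2m + 2n + 2
= 2(d + m + n + 1).
Since d + m + n + 1 is an integer, the sum is of the form 2k for an integer k.

2(d + m + n + 1)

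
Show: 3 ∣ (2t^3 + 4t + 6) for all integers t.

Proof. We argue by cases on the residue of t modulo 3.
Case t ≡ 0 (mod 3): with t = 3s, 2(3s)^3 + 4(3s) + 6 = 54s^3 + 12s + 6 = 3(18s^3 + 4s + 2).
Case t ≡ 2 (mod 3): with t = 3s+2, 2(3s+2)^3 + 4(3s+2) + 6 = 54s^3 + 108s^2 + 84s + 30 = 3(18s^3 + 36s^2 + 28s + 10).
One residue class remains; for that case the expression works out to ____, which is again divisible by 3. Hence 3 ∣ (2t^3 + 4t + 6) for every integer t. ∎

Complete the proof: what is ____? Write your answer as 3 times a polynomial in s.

The residues treated are {0, 2}, so the missing case is t ≡ 1 (mod 3); write t = 3s+1.
Then 2(3s+1)^3 + 4(3s+1) + 6 = 54s^3 + 54s^2 + 30s + 12 = 3(18s^3 + 18s^2 + 10s + 4).

3(18s^3 + 18s^2 + 10s + 4)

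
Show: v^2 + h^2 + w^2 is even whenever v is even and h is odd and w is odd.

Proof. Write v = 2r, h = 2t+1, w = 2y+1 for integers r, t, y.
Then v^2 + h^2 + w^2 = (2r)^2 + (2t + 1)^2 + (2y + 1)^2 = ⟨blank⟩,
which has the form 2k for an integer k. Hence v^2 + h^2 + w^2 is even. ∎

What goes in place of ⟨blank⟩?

(2r)^2 + (2t + 1)^2 + (2y + 1)^2 = 4r^2 + 4t^2 + 4t + 4y^2 + 4y + 2
= 2(2r^2 + 2t^2 + 2t + 2y^2 + 2y + 1).
Since 2r^2 + 2t^2 + 2t + 2y^2 + 2y + 1 is an integer, the sum of squares is of the form 2k for an integer k.

2(2r^2 + 2t^2 + 2t + 2y^2 + 2y + 1)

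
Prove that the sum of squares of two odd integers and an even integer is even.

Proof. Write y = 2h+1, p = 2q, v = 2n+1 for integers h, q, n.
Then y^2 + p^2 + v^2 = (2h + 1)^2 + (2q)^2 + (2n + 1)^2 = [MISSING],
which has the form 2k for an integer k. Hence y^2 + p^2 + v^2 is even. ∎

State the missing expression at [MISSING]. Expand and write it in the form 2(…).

2(2h^2 + 2h + 2n^2 + 2n + 2q^2 + 1)

(2h + 1)^2 + (2q)^2 + (2n + 1)^2 = 4h^2 + 4h + 4n^2 + 4n + 4q^2 + 2
= 2(2h^2 + 2h + 2n^2 + 2n + 2q^2 + 1).
Since 2h^2 + 2h + 2n^2 + 2n + 2q^2 + 1 is an integer, the sum of squares is of the form 2k for an integer k.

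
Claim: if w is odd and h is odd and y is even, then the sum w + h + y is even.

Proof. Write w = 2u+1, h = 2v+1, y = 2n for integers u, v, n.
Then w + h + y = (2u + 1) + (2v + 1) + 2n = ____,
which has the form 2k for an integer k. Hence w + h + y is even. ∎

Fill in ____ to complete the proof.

(2u + 1) + (2v + 1) + 2n = 2n + 2u + 2v + 2
= 2(n + u + v + 1).
Since n + u + v + 1 is an integer, the sum is of the form 2k for an integer k.

2(n + u + v + 1)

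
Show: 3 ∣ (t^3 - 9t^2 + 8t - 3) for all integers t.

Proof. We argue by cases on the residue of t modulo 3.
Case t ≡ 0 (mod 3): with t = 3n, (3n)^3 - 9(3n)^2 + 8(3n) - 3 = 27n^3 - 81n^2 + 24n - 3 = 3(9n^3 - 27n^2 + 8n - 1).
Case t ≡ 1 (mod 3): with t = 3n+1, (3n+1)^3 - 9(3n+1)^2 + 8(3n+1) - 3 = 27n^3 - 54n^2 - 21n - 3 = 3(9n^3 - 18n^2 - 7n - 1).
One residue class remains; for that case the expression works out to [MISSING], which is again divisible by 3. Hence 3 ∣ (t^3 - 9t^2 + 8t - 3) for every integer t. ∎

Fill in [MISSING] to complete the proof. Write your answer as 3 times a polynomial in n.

3(9n^3 - 9n^2 - 16n - 5)

The residues treated are {0, 1}, so the missing case is t ≡ 2 (mod 3); write t = 3n+2.
Then (3n+2)^3 - 9(3n+2)^2 + 8(3n+2) - 3 = 27n^3 - 27n^2 - 48n - 15 = 3(9n^3 - 9n^2 - 16n - 5).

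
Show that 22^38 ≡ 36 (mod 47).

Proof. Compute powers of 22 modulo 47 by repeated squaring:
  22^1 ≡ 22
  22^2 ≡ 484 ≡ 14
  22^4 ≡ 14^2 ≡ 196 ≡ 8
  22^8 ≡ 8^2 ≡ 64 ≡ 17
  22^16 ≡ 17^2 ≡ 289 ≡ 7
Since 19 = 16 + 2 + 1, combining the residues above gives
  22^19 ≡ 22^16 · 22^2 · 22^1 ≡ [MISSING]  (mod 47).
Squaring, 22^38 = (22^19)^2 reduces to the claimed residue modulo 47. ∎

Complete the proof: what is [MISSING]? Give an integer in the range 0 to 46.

41

22^16 · 22^2 · 22^1 ≡ 7 · 14 · 22 = 2156.
2156 mod 47 = 41, so 22^19 ≡ 41 (mod 47).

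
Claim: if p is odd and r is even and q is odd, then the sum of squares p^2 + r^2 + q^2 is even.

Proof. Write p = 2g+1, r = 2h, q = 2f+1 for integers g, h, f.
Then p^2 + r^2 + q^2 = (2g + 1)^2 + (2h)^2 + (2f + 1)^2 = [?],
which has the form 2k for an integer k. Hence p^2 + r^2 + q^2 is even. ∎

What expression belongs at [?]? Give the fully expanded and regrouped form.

2(2f^2 + 2f + 2g^2 + 2g + 2h^2 + 1)

(2g + 1)^2 + (2h)^2 + (2f + 1)^2 = 4f^2 + 4f + 4g^2 + 4g + 4h^2 + 2
= 2(2f^2 + 2f + 2g^2 + 2g + 2h^2 + 1).
Since 2f^2 + 2f + 2g^2 + 2g + 2h^2 + 1 is an integer, the sum of squares is of the form 2k for an integer k.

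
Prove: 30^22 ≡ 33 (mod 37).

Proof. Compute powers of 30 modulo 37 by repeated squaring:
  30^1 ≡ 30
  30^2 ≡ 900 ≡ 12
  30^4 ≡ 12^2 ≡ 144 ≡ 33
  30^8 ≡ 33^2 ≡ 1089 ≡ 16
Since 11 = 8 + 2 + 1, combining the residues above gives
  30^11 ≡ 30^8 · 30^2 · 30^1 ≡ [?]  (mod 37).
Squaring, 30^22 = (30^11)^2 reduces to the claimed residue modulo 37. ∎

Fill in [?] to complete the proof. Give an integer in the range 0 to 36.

25

Multiply the listed residues: 16 · 12 · 30 = 192 → 5760.
Reducing modulo 37: 5760 = 155·37 + 25, so 30^11 ≡ 25.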